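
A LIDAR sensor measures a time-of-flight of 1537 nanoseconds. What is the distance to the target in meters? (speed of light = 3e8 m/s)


tof = 1537 ns = 1.537e-06 s
dist = c * tof / 2
= 3e8 * 1.537e-06 / 2
= 230.55 m


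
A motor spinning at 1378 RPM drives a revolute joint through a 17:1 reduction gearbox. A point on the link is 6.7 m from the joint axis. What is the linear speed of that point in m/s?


omega_motor = 1378 * 2*pi/60 = 144.3038 rad/s
omega_joint = omega_motor / 17 = 8.4885 rad/s
v = omega_joint * r = 8.4885 * 6.7
= 56.8727 m/s


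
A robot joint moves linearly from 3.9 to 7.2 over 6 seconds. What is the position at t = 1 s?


s = t/T = 1/6 = 0.1667
p(t) = p0 + (pf-p0)*s
= 3.9 + (7.2 - 3.9) * 0.1667
= 4.45


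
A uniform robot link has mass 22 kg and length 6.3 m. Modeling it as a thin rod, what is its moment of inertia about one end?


I = (1/3) * m * L^2
= (1/3) * 22 * 6.3^2
= 0.333333 * 22 * 39.69
= 291.06 kg*m^2


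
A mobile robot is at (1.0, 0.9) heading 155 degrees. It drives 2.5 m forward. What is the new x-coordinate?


x_new = x0 + d*cos(theta)
= 1.0 + 2.5*cos(155)
= 1.0 + -2.2658
= -1.2658


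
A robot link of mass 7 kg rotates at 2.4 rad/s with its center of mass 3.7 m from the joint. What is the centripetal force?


F = m * omega^2 * r
= 7 * 2.4^2 * 3.7
= 7 * 5.76 * 3.7
= 149.184 N


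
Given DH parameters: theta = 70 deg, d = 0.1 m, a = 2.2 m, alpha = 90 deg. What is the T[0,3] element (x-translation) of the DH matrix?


T[0,3] = a * cos(theta)
= 2.2 * cos(70 deg)
= 2.2 * 0.342
= 0.7524


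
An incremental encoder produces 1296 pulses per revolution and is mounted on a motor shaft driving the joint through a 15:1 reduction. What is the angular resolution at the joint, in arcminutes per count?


counts per rev = 1296
effective counts at joint = 1296 * 15 = 19440
resolution = 360*60 / 19440
= 1.1111 arcmin/count


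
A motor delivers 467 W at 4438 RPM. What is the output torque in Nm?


omega = 4438 * 2*pi/60 = 464.7463 rad/s
tau = P / omega = 467 / 464.7463
= 1.0048 Nm


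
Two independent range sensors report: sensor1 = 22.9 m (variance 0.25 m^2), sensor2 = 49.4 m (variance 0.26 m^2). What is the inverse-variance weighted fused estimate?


w1 = (1/var1) / (1/var1 + 1/var2)
   = 4.0 / (4.0 + 3.8462) = 0.5098
w2 = 1 - w1 = 0.4902
fused = w1*s1 + w2*s2 = 11.6745 + 24.2157
= 35.8902 m


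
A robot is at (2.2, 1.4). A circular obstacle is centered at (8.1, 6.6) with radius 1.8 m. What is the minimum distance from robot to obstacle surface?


center_dist = sqrt((2.2-8.1)^2 + (1.4-6.6)^2)
= sqrt(34.81 + 27.04)
= 7.8645
min_dist = center_dist - radius = 7.8645 - 1.8 = 6.0645 m


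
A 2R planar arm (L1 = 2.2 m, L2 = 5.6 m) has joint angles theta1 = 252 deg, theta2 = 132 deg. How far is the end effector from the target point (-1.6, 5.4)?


End effector via forward kinematics:
x = L1*cos(t1) + L2*cos(t1+t2) = 4.436
y = L1*sin(t1) + L2*sin(t1+t2) = 0.1854
Distance to target:
d = sqrt((-1.6 - 4.436)^2 + (5.4 - 0.1854)^2)
= sqrt(36.4335 + 27.192)
= 7.9766 m


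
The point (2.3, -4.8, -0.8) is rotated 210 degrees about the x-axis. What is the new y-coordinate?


Rotation about x-axis: y' = y*cos(theta) - z*sin(theta)
= -4.8 * -0.866 - -0.8 * -0.5
= 3.7569


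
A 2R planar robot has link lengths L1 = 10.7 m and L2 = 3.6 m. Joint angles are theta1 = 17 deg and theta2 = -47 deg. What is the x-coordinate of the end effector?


Convert angles to radians: theta1 = 0.2967, theta2 = -0.8203
x = L1*cos(theta1) + L2*cos(theta1+theta2)
x = 10.2325 + 3.1177
x = 13.3502


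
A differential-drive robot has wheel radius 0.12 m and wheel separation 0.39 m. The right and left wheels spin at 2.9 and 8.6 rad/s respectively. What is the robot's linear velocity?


vR = r*wR = 0.12*2.9 = 0.348 m/s
vL = r*wL = 0.12*8.6 = 1.032 m/s
v = (vR+vL)/2 = 0.69 m/s
omega = (vR-vL)/L = -1.7538 rad/s
linear velocity = 0.69 m/s


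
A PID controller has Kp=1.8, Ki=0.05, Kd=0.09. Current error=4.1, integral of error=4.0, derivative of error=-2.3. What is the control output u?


u = Kp*e + Ki*int(e) + Kd*de/dt
= 1.8*4.1 + 0.05*4.0 + 0.09*(-2.3)
= 7.38 + 0.2 + -0.207
= 7.373


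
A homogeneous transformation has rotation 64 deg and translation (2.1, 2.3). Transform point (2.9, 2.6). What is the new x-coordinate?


x' = cos(theta)*px - sin(theta)*py + tx
= 0.4384*2.9 - 0.8988*2.6 + 2.1
= 1.0344


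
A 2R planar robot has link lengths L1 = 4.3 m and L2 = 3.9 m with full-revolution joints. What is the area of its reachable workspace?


r_max = L1 + L2 = 8.2 m
r_min = |L1 - L2| = 0.4 m
Area = pi*(r_max^2 - r_min^2)
= pi*(67.24 - 0.16)
= pi * 67.08
= 210.738 m^2


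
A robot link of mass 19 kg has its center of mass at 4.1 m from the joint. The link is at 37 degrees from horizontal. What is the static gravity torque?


tau = m*g*L*cos(angle)
= 19 * 9.81 * 4.1 * cos(37 deg)
= 19 * 9.81 * 4.1 * 0.7986
= 610.3165 Nm


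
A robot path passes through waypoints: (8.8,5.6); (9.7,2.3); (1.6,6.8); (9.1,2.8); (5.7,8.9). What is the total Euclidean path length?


Segment lengths:
  seg1 = sqrt((0.9)^2 + (-3.3)^2) = 3.4205
  seg2 = sqrt((-8.1)^2 + (4.5)^2) = 9.2661
  seg3 = sqrt((7.5)^2 + (-4.0)^2) = 8.5
  seg4 = sqrt((-3.4)^2 + (6.1)^2) = 6.9836
Total = 28.1701


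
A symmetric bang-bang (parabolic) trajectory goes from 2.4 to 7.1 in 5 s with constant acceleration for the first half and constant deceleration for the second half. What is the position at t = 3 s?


Symmetric rest-to-rest: each phase covers (pf-p0)/2 in time T/2. 0.5*a*(T/2)^2 = (pf-p0)/2 => a = 4*(pf-p0)/T^2
a = 4*(7.1-2.4)/5^2 = 0.752
t = 3 is in the deceleration phase (t > T/2).
p = pf - 0.5*a*(T-t)^2 = 7.1 - 0.5*0.752*2^2
= 5.596


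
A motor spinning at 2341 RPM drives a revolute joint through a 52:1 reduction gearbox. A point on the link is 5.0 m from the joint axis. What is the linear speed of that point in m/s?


omega_motor = 2341 * 2*pi/60 = 245.1489 rad/s
omega_joint = omega_motor / 52 = 4.7144 rad/s
v = omega_joint * r = 4.7144 * 5.0
= 23.572 m/s


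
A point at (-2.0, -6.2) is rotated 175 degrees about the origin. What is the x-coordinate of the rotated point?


x' = x*cos(theta) - y*sin(theta)
cos(175 deg) = -0.9962, sin(175 deg) = 0.0872
x' = -2.0 * -0.9962 - -6.2 * 0.0872
= 1.9924 - -0.5404
= 2.5328


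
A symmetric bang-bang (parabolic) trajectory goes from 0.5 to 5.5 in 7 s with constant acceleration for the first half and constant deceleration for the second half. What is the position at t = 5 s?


Symmetric rest-to-rest: each phase covers (pf-p0)/2 in time T/2. 0.5*a*(T/2)^2 = (pf-p0)/2 => a = 4*(pf-p0)/T^2
a = 4*(5.5-0.5)/7^2 = 0.4082
t = 5 is in the deceleration phase (t > T/2).
p = pf - 0.5*a*(T-t)^2 = 5.5 - 0.5*0.4082*2^2
= 4.6837


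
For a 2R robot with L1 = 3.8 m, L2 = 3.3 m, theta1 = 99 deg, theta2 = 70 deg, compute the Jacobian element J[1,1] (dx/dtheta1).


J[1,1] = -L1*sin(t1) - L2*sin(t1+t2)
= -3.8*sin(99) - 3.3*sin(169)
= -4.3829


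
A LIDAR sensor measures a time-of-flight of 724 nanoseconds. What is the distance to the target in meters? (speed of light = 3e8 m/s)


tof = 724 ns = 7.24e-07 s
dist = c * tof / 2
= 3e8 * 7.24e-07 / 2
= 108.6 m


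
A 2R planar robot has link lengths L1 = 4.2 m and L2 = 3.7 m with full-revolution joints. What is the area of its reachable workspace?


r_max = L1 + L2 = 7.9 m
r_min = |L1 - L2| = 0.5 m
Area = pi*(r_max^2 - r_min^2)
= pi*(62.41 - 0.25)
= pi * 62.16
= 195.2814 m^2


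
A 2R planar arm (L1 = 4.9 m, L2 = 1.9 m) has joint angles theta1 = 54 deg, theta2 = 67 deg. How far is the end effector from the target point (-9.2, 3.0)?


End effector via forward kinematics:
x = L1*cos(t1) + L2*cos(t1+t2) = 1.9016
y = L1*sin(t1) + L2*sin(t1+t2) = 5.5928
Distance to target:
d = sqrt((-9.2 - 1.9016)^2 + (3.0 - 5.5928)^2)
= sqrt(123.245 + 6.7226)
= 11.4003 m


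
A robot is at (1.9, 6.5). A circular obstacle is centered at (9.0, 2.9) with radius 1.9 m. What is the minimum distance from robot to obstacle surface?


center_dist = sqrt((1.9-9.0)^2 + (6.5-2.9)^2)
= sqrt(50.41 + 12.96)
= 7.9605
min_dist = center_dist - radius = 7.9605 - 1.9 = 6.0605 m


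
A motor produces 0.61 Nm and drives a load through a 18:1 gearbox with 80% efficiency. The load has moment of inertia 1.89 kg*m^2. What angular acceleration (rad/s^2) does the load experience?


tau_out = tau_motor * N * eta
= 0.61 * 18 * 0.8 = 8.784 Nm
alpha = tau_out / I = 8.784 / 1.89
= 4.6476 rad/s^2


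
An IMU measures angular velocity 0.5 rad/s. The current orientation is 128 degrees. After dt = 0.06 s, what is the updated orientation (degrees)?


delta_theta = w * dt = 0.5 * 0.06 = 0.03 rad
= 1.7189 deg
theta_new = 128 + 1.7189 = 129.7189 deg


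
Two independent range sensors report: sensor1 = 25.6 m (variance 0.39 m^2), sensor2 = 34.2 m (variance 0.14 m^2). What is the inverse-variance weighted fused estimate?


w1 = (1/var1) / (1/var1 + 1/var2)
   = 2.5641 / (2.5641 + 7.1429) = 0.2642
w2 = 1 - w1 = 0.7358
fused = w1*s1 + w2*s2 = 6.7623 + 25.166
= 31.9283 m


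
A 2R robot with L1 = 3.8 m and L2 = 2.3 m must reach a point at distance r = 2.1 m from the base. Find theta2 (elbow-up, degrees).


cos(theta2) = (r^2 - L1^2 - L2^2) / (2*L1*L2)
cos(theta2) = (4.41 - 14.44 - 5.29) / 17.48
cos(theta2) = -0.87643
theta2 = 151.2147 degrees


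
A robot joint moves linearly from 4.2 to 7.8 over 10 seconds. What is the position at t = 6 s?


s = t/T = 6/10 = 0.6
p(t) = p0 + (pf-p0)*s
= 4.2 + (7.8 - 4.2) * 0.6
= 6.36


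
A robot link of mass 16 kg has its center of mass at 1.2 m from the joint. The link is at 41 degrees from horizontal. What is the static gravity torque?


tau = m*g*L*cos(angle)
= 16 * 9.81 * 1.2 * cos(41 deg)
= 16 * 9.81 * 1.2 * 0.7547
= 142.1511 Nm


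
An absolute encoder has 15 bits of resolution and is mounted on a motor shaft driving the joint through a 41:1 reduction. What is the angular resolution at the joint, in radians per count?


counts = 2^15 = 32768
effective counts at joint = 32768 * 41 = 1343488
resolution = 2*pi / 1343488
= 4.6768e-06 rad/count


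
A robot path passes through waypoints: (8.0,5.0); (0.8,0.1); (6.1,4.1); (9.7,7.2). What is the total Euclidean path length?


Segment lengths:
  seg1 = sqrt((-7.2)^2 + (-4.9)^2) = 8.7092
  seg2 = sqrt((5.3)^2 + (4.0)^2) = 6.64
  seg3 = sqrt((3.6)^2 + (3.1)^2) = 4.7508
Total = 20.1


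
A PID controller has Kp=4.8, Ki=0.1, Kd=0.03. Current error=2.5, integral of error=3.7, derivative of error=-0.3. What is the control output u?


u = Kp*e + Ki*int(e) + Kd*de/dt
= 4.8*2.5 + 0.1*3.7 + 0.03*(-0.3)
= 12.0 + 0.37 + -0.009
= 12.361


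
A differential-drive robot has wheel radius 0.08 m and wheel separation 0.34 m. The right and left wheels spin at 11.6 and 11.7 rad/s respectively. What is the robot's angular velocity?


vR = r*wR = 0.08*11.6 = 0.928 m/s
vL = r*wL = 0.08*11.7 = 0.936 m/s
v = (vR+vL)/2 = 0.932 m/s
omega = (vR-vL)/L = -0.0235 rad/s
angular velocity = -0.0235 rad/s


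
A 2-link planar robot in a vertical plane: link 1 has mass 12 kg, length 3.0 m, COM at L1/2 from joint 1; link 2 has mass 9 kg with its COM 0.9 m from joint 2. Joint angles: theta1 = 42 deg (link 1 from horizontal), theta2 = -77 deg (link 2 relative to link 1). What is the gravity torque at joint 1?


Horizontal distance from joint 1 to link-1 COM:
  x_c1 = (L1/2)*cos(t1) = 1.5 * 0.7431 = 1.1147 m
Horizontal distance from joint 1 to link-2 COM:
  x_c2 = L1*cos(t1) + Lc2*cos(t1+t2)
       = 3.0*0.7431 + 0.9*0.8192 = 2.9667 m
tau1 = m1*g*x_c1 + m2*g*x_c2
     = 12*9.81*1.1147 + 9*9.81*2.9667
     = 131.2245 + 261.9274
     = 393.1519 Nm


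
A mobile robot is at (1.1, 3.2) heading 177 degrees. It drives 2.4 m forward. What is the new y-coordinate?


y_new = y0 + d*sin(theta)
= 3.2 + 2.4*sin(177)
= 3.2 + 0.1256
= 3.3256


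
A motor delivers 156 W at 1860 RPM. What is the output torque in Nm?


omega = 1860 * 2*pi/60 = 194.7787 rad/s
tau = P / omega = 156 / 194.7787
= 0.8009 Nm


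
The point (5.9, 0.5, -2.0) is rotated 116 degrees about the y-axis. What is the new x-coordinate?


Rotation about y-axis: x' = x*cos(theta) + z*sin(theta)
= 5.9 * -0.4384 + -2.0 * 0.8988
= -4.384


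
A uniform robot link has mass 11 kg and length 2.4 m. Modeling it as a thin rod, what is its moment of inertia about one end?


I = (1/3) * m * L^2
= (1/3) * 11 * 2.4^2
= 0.333333 * 11 * 5.76
= 21.12 kg*m^2


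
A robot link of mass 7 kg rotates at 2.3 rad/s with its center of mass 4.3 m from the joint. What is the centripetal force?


F = m * omega^2 * r
= 7 * 2.3^2 * 4.3
= 7 * 5.29 * 4.3
= 159.229 N


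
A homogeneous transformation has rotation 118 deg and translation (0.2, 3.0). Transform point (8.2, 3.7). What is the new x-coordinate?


x' = cos(theta)*px - sin(theta)*py + tx
= -0.4695*8.2 - 0.8829*3.7 + 0.2
= -6.9166


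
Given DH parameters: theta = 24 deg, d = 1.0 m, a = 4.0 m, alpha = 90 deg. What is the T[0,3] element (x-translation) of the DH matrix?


T[0,3] = a * cos(theta)
= 4.0 * cos(24 deg)
= 4.0 * 0.9135
= 3.6542


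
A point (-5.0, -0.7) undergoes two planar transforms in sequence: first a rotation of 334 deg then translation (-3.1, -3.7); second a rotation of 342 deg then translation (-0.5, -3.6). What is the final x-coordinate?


After transform 1:
x1 = cos(334)*-5.0 - sin(334)*-0.7 + -3.1 = -7.9008
y1 = sin(334)*-5.0 + cos(334)*-0.7 + -3.7 = -2.1373
After transform 2:
x2 = cos(342)*-7.9008 - sin(342)*-2.1373 + -0.5
= -8.6746


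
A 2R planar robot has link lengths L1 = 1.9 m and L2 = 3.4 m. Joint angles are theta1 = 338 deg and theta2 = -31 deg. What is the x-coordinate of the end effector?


Convert angles to radians: theta1 = 5.8992, theta2 = -0.5411
x = L1*cos(theta1) + L2*cos(theta1+theta2)
x = 1.7616 + 2.0462
x = 3.8078


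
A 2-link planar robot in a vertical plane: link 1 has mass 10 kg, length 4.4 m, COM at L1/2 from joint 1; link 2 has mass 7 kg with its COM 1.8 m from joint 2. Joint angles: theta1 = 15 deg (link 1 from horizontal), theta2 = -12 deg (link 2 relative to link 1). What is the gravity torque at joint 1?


Horizontal distance from joint 1 to link-1 COM:
  x_c1 = (L1/2)*cos(t1) = 2.2 * 0.9659 = 2.125 m
Horizontal distance from joint 1 to link-2 COM:
  x_c2 = L1*cos(t1) + Lc2*cos(t1+t2)
       = 4.4*0.9659 + 1.8*0.9986 = 6.0476 m
tau1 = m1*g*x_c1 + m2*g*x_c2
     = 10*9.81*2.125 + 7*9.81*6.0476
     = 208.4661 + 415.2892
     = 623.7553 Nm


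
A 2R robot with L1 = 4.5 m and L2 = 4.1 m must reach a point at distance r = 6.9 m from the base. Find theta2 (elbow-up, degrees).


cos(theta2) = (r^2 - L1^2 - L2^2) / (2*L1*L2)
cos(theta2) = (47.61 - 20.25 - 16.81) / 36.9
cos(theta2) = 0.285908
theta2 = 73.3869 degrees


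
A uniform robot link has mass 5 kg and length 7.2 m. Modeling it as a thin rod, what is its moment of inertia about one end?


I = (1/3) * m * L^2
= (1/3) * 5 * 7.2^2
= 0.333333 * 5 * 51.84
= 86.4 kg*m^2


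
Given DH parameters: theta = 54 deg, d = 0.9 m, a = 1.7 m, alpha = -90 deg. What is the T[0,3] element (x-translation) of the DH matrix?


T[0,3] = a * cos(theta)
= 1.7 * cos(54 deg)
= 1.7 * 0.5878
= 0.9992


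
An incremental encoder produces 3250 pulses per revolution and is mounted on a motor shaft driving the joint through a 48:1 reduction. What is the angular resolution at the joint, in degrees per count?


counts per rev = 3250
effective counts at joint = 3250 * 48 = 156000
resolution = 360 / 156000
= 0.0023 deg/count


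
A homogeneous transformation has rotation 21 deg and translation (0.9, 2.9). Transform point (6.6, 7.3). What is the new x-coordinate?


x' = cos(theta)*px - sin(theta)*py + tx
= 0.9336*6.6 - 0.3584*7.3 + 0.9
= 4.4455


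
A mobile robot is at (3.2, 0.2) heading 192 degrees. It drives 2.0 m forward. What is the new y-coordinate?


y_new = y0 + d*sin(theta)
= 0.2 + 2.0*sin(192)
= 0.2 + -0.4158
= -0.2158


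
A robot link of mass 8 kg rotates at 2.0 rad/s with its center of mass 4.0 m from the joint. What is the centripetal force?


F = m * omega^2 * r
= 8 * 2.0^2 * 4.0
= 8 * 4.0 * 4.0
= 128.0 N


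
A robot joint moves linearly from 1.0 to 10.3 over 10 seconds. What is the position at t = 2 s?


s = t/T = 2/10 = 0.2
p(t) = p0 + (pf-p0)*s
= 1.0 + (10.3 - 1.0) * 0.2
= 2.86


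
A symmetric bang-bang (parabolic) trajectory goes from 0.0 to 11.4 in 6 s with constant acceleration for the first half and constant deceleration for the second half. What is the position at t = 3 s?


Symmetric rest-to-rest: each phase covers (pf-p0)/2 in time T/2. 0.5*a*(T/2)^2 = (pf-p0)/2 => a = 4*(pf-p0)/T^2
a = 4*(11.4-0.0)/6^2 = 1.2667
t = 3 is in the acceleration phase (t <= T/2).
p = p0 + 0.5*a*t^2 = 0.0 + 0.5*1.2667*3^2
= 5.7


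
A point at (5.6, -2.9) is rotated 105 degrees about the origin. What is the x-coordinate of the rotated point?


x' = x*cos(theta) - y*sin(theta)
cos(105 deg) = -0.2588, sin(105 deg) = 0.9659
x' = 5.6 * -0.2588 - -2.9 * 0.9659
= -1.4494 - -2.8012
= 1.3518


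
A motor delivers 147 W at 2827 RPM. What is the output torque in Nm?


omega = 2827 * 2*pi/60 = 296.0427 rad/s
tau = P / omega = 147 / 296.0427
= 0.4965 Nm


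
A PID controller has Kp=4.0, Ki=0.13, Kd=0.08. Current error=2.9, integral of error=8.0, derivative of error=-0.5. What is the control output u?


u = Kp*e + Ki*int(e) + Kd*de/dt
= 4.0*2.9 + 0.13*8.0 + 0.08*(-0.5)
= 11.6 + 1.04 + -0.04
= 12.6


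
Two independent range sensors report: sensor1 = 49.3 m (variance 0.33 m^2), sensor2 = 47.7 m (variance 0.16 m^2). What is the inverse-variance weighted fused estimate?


w1 = (1/var1) / (1/var1 + 1/var2)
   = 3.0303 / (3.0303 + 6.25) = 0.3265
w2 = 1 - w1 = 0.6735
fused = w1*s1 + w2*s2 = 16.098 + 32.1245
= 48.2224 m


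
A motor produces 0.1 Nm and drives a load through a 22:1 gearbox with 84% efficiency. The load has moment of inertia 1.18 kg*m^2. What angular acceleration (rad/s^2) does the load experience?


tau_out = tau_motor * N * eta
= 0.1 * 22 * 0.84 = 1.848 Nm
alpha = tau_out / I = 1.848 / 1.18
= 1.5661 rad/s^2


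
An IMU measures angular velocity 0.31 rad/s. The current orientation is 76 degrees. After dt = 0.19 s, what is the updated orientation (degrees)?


delta_theta = w * dt = 0.31 * 0.19 = 0.0589 rad
= 3.3747 deg
theta_new = 76 + 3.3747 = 79.3747 deg


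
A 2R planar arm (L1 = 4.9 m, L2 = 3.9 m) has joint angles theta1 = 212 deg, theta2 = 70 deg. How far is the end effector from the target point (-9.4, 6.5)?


End effector via forward kinematics:
x = L1*cos(t1) + L2*cos(t1+t2) = -3.3446
y = L1*sin(t1) + L2*sin(t1+t2) = -6.4114
Distance to target:
d = sqrt((-9.4 - -3.3446)^2 + (6.5 - -6.4114)^2)
= sqrt(36.6681 + 166.7037)
= 14.2609 m


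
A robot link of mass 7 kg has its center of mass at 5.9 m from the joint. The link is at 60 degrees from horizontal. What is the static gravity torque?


tau = m*g*L*cos(angle)
= 7 * 9.81 * 5.9 * cos(60 deg)
= 7 * 9.81 * 5.9 * 0.5
= 202.5765 Nm


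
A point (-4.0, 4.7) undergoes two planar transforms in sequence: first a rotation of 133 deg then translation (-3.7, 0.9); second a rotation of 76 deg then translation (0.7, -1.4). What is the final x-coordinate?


After transform 1:
x1 = cos(133)*-4.0 - sin(133)*4.7 + -3.7 = -4.4094
y1 = sin(133)*-4.0 + cos(133)*4.7 + 0.9 = -5.2308
After transform 2:
x2 = cos(76)*-4.4094 - sin(76)*-5.2308 + 0.7
= 4.7087


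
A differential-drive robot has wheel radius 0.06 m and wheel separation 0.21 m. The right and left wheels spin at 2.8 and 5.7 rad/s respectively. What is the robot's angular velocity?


vR = r*wR = 0.06*2.8 = 0.168 m/s
vL = r*wL = 0.06*5.7 = 0.342 m/s
v = (vR+vL)/2 = 0.255 m/s
omega = (vR-vL)/L = -0.8286 rad/s
angular velocity = -0.8286 rad/s


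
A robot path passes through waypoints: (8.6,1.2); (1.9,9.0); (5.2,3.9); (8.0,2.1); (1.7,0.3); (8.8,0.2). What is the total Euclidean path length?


Segment lengths:
  seg1 = sqrt((-6.7)^2 + (7.8)^2) = 10.2825
  seg2 = sqrt((3.3)^2 + (-5.1)^2) = 6.0745
  seg3 = sqrt((2.8)^2 + (-1.8)^2) = 3.3287
  seg4 = sqrt((-6.3)^2 + (-1.8)^2) = 6.5521
  seg5 = sqrt((7.1)^2 + (-0.1)^2) = 7.1007
Total = 33.3385


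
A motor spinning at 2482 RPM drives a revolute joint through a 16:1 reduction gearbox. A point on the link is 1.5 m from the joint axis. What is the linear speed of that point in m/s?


omega_motor = 2482 * 2*pi/60 = 259.9144 rad/s
omega_joint = omega_motor / 16 = 16.2447 rad/s
v = omega_joint * r = 16.2447 * 1.5
= 24.367 m/s


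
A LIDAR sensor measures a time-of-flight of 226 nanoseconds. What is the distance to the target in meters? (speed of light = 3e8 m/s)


tof = 226 ns = 2.26e-07 s
dist = c * tof / 2
= 3e8 * 2.26e-07 / 2
= 33.9 m


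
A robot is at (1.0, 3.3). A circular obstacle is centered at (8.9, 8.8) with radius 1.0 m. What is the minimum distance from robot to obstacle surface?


center_dist = sqrt((1.0-8.9)^2 + (3.3-8.8)^2)
= sqrt(62.41 + 30.25)
= 9.626
min_dist = center_dist - radius = 9.626 - 1.0 = 8.626 m


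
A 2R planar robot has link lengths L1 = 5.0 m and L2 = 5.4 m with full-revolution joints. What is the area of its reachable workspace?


r_max = L1 + L2 = 10.4 m
r_min = |L1 - L2| = 0.4 m
Area = pi*(r_max^2 - r_min^2)
= pi*(108.16 - 0.16)
= pi * 108.0
= 339.292 m^2


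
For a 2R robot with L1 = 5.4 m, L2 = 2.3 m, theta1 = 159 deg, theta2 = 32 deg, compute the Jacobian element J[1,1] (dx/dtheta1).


J[1,1] = -L1*sin(t1) - L2*sin(t1+t2)
= -5.4*sin(159) - 2.3*sin(191)
= -1.4963


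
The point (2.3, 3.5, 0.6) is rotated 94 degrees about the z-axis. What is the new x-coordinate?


Rotation about z-axis: x' = x*cos(theta) - y*sin(theta)
= 2.3 * -0.0698 - 3.5 * 0.9976
= -3.6519


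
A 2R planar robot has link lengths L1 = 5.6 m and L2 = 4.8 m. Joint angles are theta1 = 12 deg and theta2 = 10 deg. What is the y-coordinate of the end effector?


Convert angles to radians: theta1 = 0.2094, theta2 = 0.1745
y = L1*sin(theta1) + L2*sin(theta1+theta2)
y = 1.1643 + 1.7981
y = 2.9624


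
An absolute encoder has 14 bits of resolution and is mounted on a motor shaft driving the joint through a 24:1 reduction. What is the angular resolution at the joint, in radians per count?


counts = 2^14 = 16384
effective counts at joint = 16384 * 24 = 393216
resolution = 2*pi / 393216
= 1.5979e-05 rad/count


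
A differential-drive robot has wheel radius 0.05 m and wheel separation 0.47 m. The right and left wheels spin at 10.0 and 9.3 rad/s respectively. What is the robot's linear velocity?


vR = r*wR = 0.05*10.0 = 0.5 m/s
vL = r*wL = 0.05*9.3 = 0.465 m/s
v = (vR+vL)/2 = 0.4825 m/s
omega = (vR-vL)/L = 0.0745 rad/s
linear velocity = 0.4825 m/s


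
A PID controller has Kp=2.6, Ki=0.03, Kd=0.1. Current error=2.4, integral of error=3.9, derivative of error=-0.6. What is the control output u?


u = Kp*e + Ki*int(e) + Kd*de/dt
= 2.6*2.4 + 0.03*3.9 + 0.1*(-0.6)
= 6.24 + 0.117 + -0.06
= 6.297


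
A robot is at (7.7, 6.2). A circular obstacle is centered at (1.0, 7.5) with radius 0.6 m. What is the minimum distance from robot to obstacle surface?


center_dist = sqrt((7.7-1.0)^2 + (6.2-7.5)^2)
= sqrt(44.89 + 1.69)
= 6.825
min_dist = center_dist - radius = 6.825 - 0.6 = 6.225 m


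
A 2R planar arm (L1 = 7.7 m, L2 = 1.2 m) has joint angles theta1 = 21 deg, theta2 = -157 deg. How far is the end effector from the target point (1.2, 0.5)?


End effector via forward kinematics:
x = L1*cos(t1) + L2*cos(t1+t2) = 6.3254
y = L1*sin(t1) + L2*sin(t1+t2) = 1.9258
Distance to target:
d = sqrt((1.2 - 6.3254)^2 + (0.5 - 1.9258)^2)
= sqrt(26.2693 + 2.033)
= 5.32 m


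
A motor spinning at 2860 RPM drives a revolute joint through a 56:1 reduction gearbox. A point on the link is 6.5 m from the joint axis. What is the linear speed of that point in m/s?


omega_motor = 2860 * 2*pi/60 = 299.4985 rad/s
omega_joint = omega_motor / 56 = 5.3482 rad/s
v = omega_joint * r = 5.3482 * 6.5
= 34.7632 m/s


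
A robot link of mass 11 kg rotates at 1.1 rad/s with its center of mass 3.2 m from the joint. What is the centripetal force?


F = m * omega^2 * r
= 11 * 1.1^2 * 3.2
= 11 * 1.21 * 3.2
= 42.592 N


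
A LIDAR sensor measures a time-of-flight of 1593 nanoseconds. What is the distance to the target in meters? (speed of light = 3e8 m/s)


tof = 1593 ns = 1.593e-06 s
dist = c * tof / 2
= 3e8 * 1.593e-06 / 2
= 238.95 m


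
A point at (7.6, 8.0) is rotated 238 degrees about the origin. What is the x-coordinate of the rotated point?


x' = x*cos(theta) - y*sin(theta)
cos(238 deg) = -0.5299, sin(238 deg) = -0.848
x' = 7.6 * -0.5299 - 8.0 * -0.848
= -4.0274 - -6.7844
= 2.757


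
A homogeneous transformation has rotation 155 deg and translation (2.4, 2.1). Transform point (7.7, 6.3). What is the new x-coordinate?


x' = cos(theta)*px - sin(theta)*py + tx
= -0.9063*7.7 - 0.4226*6.3 + 2.4
= -7.2411


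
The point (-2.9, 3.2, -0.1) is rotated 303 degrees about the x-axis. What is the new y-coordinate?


Rotation about x-axis: y' = y*cos(theta) - z*sin(theta)
= 3.2 * 0.5446 - -0.1 * -0.8387
= 1.659


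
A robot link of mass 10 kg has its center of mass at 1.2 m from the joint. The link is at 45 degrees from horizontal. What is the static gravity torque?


tau = m*g*L*cos(angle)
= 10 * 9.81 * 1.2 * cos(45 deg)
= 10 * 9.81 * 1.2 * 0.7071
= 83.2406 Nm


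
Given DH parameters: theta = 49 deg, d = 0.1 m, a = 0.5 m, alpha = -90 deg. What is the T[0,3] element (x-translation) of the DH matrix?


T[0,3] = a * cos(theta)
= 0.5 * cos(49 deg)
= 0.5 * 0.6561
= 0.328


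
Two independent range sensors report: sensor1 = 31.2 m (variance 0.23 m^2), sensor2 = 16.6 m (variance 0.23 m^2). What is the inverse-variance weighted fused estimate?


w1 = (1/var1) / (1/var1 + 1/var2)
   = 4.3478 / (4.3478 + 4.3478) = 0.5
w2 = 1 - w1 = 0.5
fused = w1*s1 + w2*s2 = 15.6 + 8.3
= 23.9 m


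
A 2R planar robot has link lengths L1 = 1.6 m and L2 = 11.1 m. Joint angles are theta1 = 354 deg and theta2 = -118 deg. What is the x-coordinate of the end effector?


Convert angles to radians: theta1 = 6.1785, theta2 = -2.0595
x = L1*cos(theta1) + L2*cos(theta1+theta2)
x = 1.5912 + -6.207
x = -4.6158


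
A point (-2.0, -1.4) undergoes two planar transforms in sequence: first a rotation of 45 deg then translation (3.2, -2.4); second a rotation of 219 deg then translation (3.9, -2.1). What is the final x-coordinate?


After transform 1:
x1 = cos(45)*-2.0 - sin(45)*-1.4 + 3.2 = 2.7757
y1 = sin(45)*-2.0 + cos(45)*-1.4 + -2.4 = -4.8042
After transform 2:
x2 = cos(219)*2.7757 - sin(219)*-4.8042 + 3.9
= -1.2805


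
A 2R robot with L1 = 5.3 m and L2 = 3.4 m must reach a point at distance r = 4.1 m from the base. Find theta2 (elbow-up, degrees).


cos(theta2) = (r^2 - L1^2 - L2^2) / (2*L1*L2)
cos(theta2) = (16.81 - 28.09 - 11.56) / 36.04
cos(theta2) = -0.63374
theta2 = 129.3266 degrees


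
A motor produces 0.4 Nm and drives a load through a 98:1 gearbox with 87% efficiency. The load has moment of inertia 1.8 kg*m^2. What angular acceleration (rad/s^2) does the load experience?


tau_out = tau_motor * N * eta
= 0.4 * 98 * 0.87 = 34.104 Nm
alpha = tau_out / I = 34.104 / 1.8
= 18.9467 rad/s^2


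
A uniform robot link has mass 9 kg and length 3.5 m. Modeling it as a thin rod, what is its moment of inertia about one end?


I = (1/3) * m * L^2
= (1/3) * 9 * 3.5^2
= 0.333333 * 9 * 12.25
= 36.75 kg*m^2


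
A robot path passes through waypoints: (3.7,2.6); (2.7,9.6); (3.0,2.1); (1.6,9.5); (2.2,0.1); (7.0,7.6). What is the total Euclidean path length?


Segment lengths:
  seg1 = sqrt((-1.0)^2 + (7.0)^2) = 7.0711
  seg2 = sqrt((0.3)^2 + (-7.5)^2) = 7.506
  seg3 = sqrt((-1.4)^2 + (7.4)^2) = 7.5313
  seg4 = sqrt((0.6)^2 + (-9.4)^2) = 9.4191
  seg5 = sqrt((4.8)^2 + (7.5)^2) = 8.9045
Total = 40.432


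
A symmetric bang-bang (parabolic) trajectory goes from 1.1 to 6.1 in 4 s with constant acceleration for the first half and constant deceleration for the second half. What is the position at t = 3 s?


Symmetric rest-to-rest: each phase covers (pf-p0)/2 in time T/2. 0.5*a*(T/2)^2 = (pf-p0)/2 => a = 4*(pf-p0)/T^2
a = 4*(6.1-1.1)/4^2 = 1.25
t = 3 is in the deceleration phase (t > T/2).
p = pf - 0.5*a*(T-t)^2 = 6.1 - 0.5*1.25*1^2
= 5.475


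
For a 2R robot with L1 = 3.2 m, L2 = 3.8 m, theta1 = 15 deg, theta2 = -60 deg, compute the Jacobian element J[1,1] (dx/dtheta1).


J[1,1] = -L1*sin(t1) - L2*sin(t1+t2)
= -3.2*sin(15) - 3.8*sin(-45)
= 1.8588


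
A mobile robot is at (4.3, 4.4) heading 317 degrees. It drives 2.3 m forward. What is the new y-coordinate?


y_new = y0 + d*sin(theta)
= 4.4 + 2.3*sin(317)
= 4.4 + -1.5686
= 2.8314


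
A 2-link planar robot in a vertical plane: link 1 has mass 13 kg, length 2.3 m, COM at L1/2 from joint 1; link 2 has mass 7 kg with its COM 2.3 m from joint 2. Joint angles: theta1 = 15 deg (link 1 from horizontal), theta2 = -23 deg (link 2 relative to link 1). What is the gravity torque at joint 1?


Horizontal distance from joint 1 to link-1 COM:
  x_c1 = (L1/2)*cos(t1) = 1.15 * 0.9659 = 1.1108 m
Horizontal distance from joint 1 to link-2 COM:
  x_c2 = L1*cos(t1) + Lc2*cos(t1+t2)
       = 2.3*0.9659 + 2.3*0.9903 = 4.4992 m
tau1 = m1*g*x_c1 + m2*g*x_c2
     = 13*9.81*1.1108 + 7*9.81*4.4992
     = 141.6622 + 308.9632
     = 450.6254 Nm


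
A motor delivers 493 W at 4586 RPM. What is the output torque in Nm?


omega = 4586 * 2*pi/60 = 480.2448 rad/s
tau = P / omega = 493 / 480.2448
= 1.0266 Nm


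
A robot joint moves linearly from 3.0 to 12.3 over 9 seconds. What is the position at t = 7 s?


s = t/T = 7/9 = 0.7778
p(t) = p0 + (pf-p0)*s
= 3.0 + (12.3 - 3.0) * 0.7778
= 10.2333


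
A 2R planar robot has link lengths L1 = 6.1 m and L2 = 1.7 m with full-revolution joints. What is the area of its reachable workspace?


r_max = L1 + L2 = 7.8 m
r_min = |L1 - L2| = 4.4 m
Area = pi*(r_max^2 - r_min^2)
= pi*(60.84 - 19.36)
= pi * 41.48
= 130.3133 m^2


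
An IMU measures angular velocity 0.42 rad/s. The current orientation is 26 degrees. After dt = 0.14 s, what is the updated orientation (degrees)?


delta_theta = w * dt = 0.42 * 0.14 = 0.0588 rad
= 3.369 deg
theta_new = 26 + 3.369 = 29.369 deg


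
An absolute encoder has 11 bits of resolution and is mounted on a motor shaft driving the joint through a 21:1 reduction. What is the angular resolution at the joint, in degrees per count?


counts = 2^11 = 2048
effective counts at joint = 2048 * 21 = 43008
resolution = 360 / 43008
= 0.0084 deg/count


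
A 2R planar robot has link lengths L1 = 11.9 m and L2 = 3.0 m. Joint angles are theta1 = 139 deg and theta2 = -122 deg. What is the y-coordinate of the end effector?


Convert angles to radians: theta1 = 2.426, theta2 = -2.1293
y = L1*sin(theta1) + L2*sin(theta1+theta2)
y = 7.8071 + 0.8771
y = 8.6842


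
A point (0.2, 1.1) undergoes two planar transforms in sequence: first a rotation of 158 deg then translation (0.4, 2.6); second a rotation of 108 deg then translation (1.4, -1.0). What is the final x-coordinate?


After transform 1:
x1 = cos(158)*0.2 - sin(158)*1.1 + 0.4 = -0.1975
y1 = sin(158)*0.2 + cos(158)*1.1 + 2.6 = 1.655
After transform 2:
x2 = cos(108)*-0.1975 - sin(108)*1.655 + 1.4
= -0.113


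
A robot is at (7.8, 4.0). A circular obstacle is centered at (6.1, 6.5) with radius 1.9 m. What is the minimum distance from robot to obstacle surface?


center_dist = sqrt((7.8-6.1)^2 + (4.0-6.5)^2)
= sqrt(2.89 + 6.25)
= 3.0232
min_dist = center_dist - radius = 3.0232 - 1.9 = 1.1232 m


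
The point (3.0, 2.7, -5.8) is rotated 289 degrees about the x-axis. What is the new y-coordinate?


Rotation about x-axis: y' = y*cos(theta) - z*sin(theta)
= 2.7 * 0.3256 - -5.8 * -0.9455
= -4.605


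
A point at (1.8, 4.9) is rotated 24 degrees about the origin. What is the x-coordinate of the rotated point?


x' = x*cos(theta) - y*sin(theta)
cos(24 deg) = 0.9135, sin(24 deg) = 0.4067
x' = 1.8 * 0.9135 - 4.9 * 0.4067
= 1.6444 - 1.993
= -0.3486


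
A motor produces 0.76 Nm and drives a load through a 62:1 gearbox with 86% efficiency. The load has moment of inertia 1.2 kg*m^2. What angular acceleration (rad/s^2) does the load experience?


tau_out = tau_motor * N * eta
= 0.76 * 62 * 0.86 = 40.5232 Nm
alpha = tau_out / I = 40.5232 / 1.2
= 33.7693 rad/s^2


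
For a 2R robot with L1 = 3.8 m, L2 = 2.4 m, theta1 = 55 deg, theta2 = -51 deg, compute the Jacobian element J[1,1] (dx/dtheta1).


J[1,1] = -L1*sin(t1) - L2*sin(t1+t2)
= -3.8*sin(55) - 2.4*sin(4)
= -3.2802


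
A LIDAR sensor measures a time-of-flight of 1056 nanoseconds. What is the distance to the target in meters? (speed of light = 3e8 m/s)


tof = 1056 ns = 1.056e-06 s
dist = c * tof / 2
= 3e8 * 1.056e-06 / 2
= 158.4 m


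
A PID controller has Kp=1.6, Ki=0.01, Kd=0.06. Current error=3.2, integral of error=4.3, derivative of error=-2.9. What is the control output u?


u = Kp*e + Ki*int(e) + Kd*de/dt
= 1.6*3.2 + 0.01*4.3 + 0.06*(-2.9)
= 5.12 + 0.043 + -0.174
= 4.989


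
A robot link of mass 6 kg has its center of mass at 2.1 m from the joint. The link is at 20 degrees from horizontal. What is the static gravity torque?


tau = m*g*L*cos(angle)
= 6 * 9.81 * 2.1 * cos(20 deg)
= 6 * 9.81 * 2.1 * 0.9397
= 116.1516 Nm


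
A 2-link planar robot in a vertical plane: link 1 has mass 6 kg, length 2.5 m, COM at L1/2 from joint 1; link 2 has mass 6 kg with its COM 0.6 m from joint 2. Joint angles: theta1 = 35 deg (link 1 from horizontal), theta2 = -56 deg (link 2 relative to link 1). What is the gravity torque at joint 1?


Horizontal distance from joint 1 to link-1 COM:
  x_c1 = (L1/2)*cos(t1) = 1.25 * 0.8192 = 1.0239 m
Horizontal distance from joint 1 to link-2 COM:
  x_c2 = L1*cos(t1) + Lc2*cos(t1+t2)
       = 2.5*0.8192 + 0.6*0.9336 = 2.608 m
tau1 = m1*g*x_c1 + m2*g*x_c2
     = 6*9.81*1.0239 + 6*9.81*2.608
     = 60.2691 + 153.5085
     = 213.7777 Nm


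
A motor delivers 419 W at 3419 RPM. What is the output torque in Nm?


omega = 3419 * 2*pi/60 = 358.0368 rad/s
tau = P / omega = 419 / 358.0368
= 1.1703 Nm


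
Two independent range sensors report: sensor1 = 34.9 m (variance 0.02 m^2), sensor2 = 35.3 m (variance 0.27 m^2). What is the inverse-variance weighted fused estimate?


w1 = (1/var1) / (1/var1 + 1/var2)
   = 50.0 / (50.0 + 3.7037) = 0.931
w2 = 1 - w1 = 0.069
fused = w1*s1 + w2*s2 = 32.4931 + 2.4345
= 34.9276 m


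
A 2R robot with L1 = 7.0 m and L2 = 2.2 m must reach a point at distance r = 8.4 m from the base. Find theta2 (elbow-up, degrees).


cos(theta2) = (r^2 - L1^2 - L2^2) / (2*L1*L2)
cos(theta2) = (70.56 - 49.0 - 4.84) / 30.8
cos(theta2) = 0.542857
theta2 = 57.1217 degrees


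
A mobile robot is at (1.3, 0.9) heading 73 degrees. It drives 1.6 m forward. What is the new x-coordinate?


x_new = x0 + d*cos(theta)
= 1.3 + 1.6*cos(73)
= 1.3 + 0.4678
= 1.7678


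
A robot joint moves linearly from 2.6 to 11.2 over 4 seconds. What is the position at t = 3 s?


s = t/T = 3/4 = 0.75
p(t) = p0 + (pf-p0)*s
= 2.6 + (11.2 - 2.6) * 0.75
= 9.05


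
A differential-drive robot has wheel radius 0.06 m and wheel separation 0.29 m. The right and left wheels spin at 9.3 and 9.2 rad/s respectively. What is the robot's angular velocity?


vR = r*wR = 0.06*9.3 = 0.558 m/s
vL = r*wL = 0.06*9.2 = 0.552 m/s
v = (vR+vL)/2 = 0.555 m/s
omega = (vR-vL)/L = 0.0207 rad/s
angular velocity = 0.0207 rad/s


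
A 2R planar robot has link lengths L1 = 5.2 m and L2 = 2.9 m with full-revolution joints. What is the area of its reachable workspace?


r_max = L1 + L2 = 8.1 m
r_min = |L1 - L2| = 2.3 m
Area = pi*(r_max^2 - r_min^2)
= pi*(65.61 - 5.29)
= pi * 60.32
= 189.5009 m^2


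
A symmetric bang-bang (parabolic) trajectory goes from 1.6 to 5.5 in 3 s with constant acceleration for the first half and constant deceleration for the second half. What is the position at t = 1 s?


Symmetric rest-to-rest: each phase covers (pf-p0)/2 in time T/2. 0.5*a*(T/2)^2 = (pf-p0)/2 => a = 4*(pf-p0)/T^2
a = 4*(5.5-1.6)/3^2 = 1.7333
t = 1 is in the acceleration phase (t <= T/2).
p = p0 + 0.5*a*t^2 = 1.6 + 0.5*1.7333*1^2
= 2.4667


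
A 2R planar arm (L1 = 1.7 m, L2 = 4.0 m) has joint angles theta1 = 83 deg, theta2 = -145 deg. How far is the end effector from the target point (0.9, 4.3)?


End effector via forward kinematics:
x = L1*cos(t1) + L2*cos(t1+t2) = 2.0851
y = L1*sin(t1) + L2*sin(t1+t2) = -1.8445
Distance to target:
d = sqrt((0.9 - 2.0851)^2 + (4.3 - -1.8445)^2)
= sqrt(1.4044 + 37.7544)
= 6.2577 m


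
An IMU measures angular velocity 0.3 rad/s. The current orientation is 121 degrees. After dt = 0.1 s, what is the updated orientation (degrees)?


delta_theta = w * dt = 0.3 * 0.1 = 0.03 rad
= 1.7189 deg
theta_new = 121 + 1.7189 = 122.7189 deg


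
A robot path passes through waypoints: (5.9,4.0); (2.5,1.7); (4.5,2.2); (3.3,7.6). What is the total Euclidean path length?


Segment lengths:
  seg1 = sqrt((-3.4)^2 + (-2.3)^2) = 4.1049
  seg2 = sqrt((2.0)^2 + (0.5)^2) = 2.0616
  seg3 = sqrt((-1.2)^2 + (5.4)^2) = 5.5317
Total = 11.6982


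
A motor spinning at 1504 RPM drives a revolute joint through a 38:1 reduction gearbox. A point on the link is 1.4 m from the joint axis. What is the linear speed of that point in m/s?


omega_motor = 1504 * 2*pi/60 = 157.4985 rad/s
omega_joint = omega_motor / 38 = 4.1447 rad/s
v = omega_joint * r = 4.1447 * 1.4
= 5.8026 m/s


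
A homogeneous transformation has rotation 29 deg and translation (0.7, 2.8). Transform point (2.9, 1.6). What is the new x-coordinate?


x' = cos(theta)*px - sin(theta)*py + tx
= 0.8746*2.9 - 0.4848*1.6 + 0.7
= 2.4607


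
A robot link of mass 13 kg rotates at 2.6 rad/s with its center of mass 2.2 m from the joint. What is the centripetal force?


F = m * omega^2 * r
= 13 * 2.6^2 * 2.2
= 13 * 6.76 * 2.2
= 193.336 N


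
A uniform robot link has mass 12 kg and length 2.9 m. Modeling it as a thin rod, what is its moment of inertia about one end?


I = (1/3) * m * L^2
= (1/3) * 12 * 2.9^2
= 0.333333 * 12 * 8.41
= 33.64 kg*m^2


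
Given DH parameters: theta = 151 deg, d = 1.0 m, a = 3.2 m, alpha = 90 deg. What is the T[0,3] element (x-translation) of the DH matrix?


T[0,3] = a * cos(theta)
= 3.2 * cos(151 deg)
= 3.2 * -0.8746
= -2.7988


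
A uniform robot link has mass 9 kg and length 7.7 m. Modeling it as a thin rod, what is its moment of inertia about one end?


I = (1/3) * m * L^2
= (1/3) * 9 * 7.7^2
= 0.333333 * 9 * 59.29
= 177.87 kg*m^2


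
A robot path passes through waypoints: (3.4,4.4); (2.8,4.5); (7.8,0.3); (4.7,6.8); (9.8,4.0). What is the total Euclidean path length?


Segment lengths:
  seg1 = sqrt((-0.6)^2 + (0.1)^2) = 0.6083
  seg2 = sqrt((5.0)^2 + (-4.2)^2) = 6.5299
  seg3 = sqrt((-3.1)^2 + (6.5)^2) = 7.2014
  seg4 = sqrt((5.1)^2 + (-2.8)^2) = 5.8181
Total = 20.1577


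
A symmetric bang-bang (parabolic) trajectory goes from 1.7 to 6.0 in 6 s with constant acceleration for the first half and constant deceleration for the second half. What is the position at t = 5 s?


Symmetric rest-to-rest: each phase covers (pf-p0)/2 in time T/2. 0.5*a*(T/2)^2 = (pf-p0)/2 => a = 4*(pf-p0)/T^2
a = 4*(6.0-1.7)/6^2 = 0.4778
t = 5 is in the deceleration phase (t > T/2).
p = pf - 0.5*a*(T-t)^2 = 6.0 - 0.5*0.4778*1^2
= 5.7611


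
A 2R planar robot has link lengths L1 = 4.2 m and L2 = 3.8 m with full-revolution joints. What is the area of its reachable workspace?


r_max = L1 + L2 = 8.0 m
r_min = |L1 - L2| = 0.4 m
Area = pi*(r_max^2 - r_min^2)
= pi*(64.0 - 0.16)
= pi * 63.84
= 200.5593 m^2


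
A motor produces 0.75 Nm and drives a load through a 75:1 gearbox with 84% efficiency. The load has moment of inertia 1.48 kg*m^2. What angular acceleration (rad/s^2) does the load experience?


tau_out = tau_motor * N * eta
= 0.75 * 75 * 0.84 = 47.25 Nm
alpha = tau_out / I = 47.25 / 1.48
= 31.9257 rad/s^2
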